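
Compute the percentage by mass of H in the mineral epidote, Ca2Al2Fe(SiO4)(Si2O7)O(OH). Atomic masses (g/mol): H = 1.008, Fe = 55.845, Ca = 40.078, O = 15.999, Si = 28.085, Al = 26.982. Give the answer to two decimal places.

0.21 wt%

Molar mass of Ca2Al2Fe(SiO4)(Si2O7)O(OH): 2*40.078 + 2*26.982 + 1*55.845 + 3*28.085 + 13*15.999 + 1*1.008 = 483.215 g/mol.
Mass of H per formula unit: 1 × 1.008 = 1.008 g.
Weight fraction H = 1.008 / 483.215 = 0.0021.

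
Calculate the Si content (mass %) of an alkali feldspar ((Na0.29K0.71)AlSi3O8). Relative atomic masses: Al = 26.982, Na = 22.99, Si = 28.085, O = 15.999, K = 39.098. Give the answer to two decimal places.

30.79 mass %

Molar mass of (Na0.29K0.71)AlSi3O8: 0.29*22.99 + 0.71*39.098 + 1*26.982 + 3*28.085 + 8*15.999 = 273.656 g/mol.
Mass of Si per formula unit: 3 × 28.085 = 84.255 g.
Weight fraction Si = 84.255 / 273.656 = 0.3079.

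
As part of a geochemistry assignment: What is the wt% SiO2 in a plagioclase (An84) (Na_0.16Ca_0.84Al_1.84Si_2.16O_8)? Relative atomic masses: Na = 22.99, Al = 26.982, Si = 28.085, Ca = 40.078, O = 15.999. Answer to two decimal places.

Formula mass = 275.646 g/mol.
2.16 Si → 2.1600 mol SiO2 per formula unit; M(SiO2) = 60.083, so SiO2 mass = 129.779 g.
129.779/275.646 × 100 = 47.08 wt%.

47.08 wt%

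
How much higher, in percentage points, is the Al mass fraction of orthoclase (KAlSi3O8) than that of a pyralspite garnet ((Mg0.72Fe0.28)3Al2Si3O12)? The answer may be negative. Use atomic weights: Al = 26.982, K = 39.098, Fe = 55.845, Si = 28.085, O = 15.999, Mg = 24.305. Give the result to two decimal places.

-2.87 percentage points

First mineral: 26.982 g Al in 278.327 g formula = 9.69 wt% Al.
Second mineral: 53.964 g Al in 429.616 g formula = 12.56 wt% Al.
9.69% − 12.56% gives a difference of -2.87 percentage points.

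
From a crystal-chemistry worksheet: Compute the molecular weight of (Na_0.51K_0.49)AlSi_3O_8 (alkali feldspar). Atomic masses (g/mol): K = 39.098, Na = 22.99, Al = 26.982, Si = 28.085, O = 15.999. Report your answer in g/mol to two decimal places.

270.11 g/mol

The formula mass is the sum 0.51(22.99) + 0.49(39.098) + 1(26.982) + 3(28.085) + 8(15.999).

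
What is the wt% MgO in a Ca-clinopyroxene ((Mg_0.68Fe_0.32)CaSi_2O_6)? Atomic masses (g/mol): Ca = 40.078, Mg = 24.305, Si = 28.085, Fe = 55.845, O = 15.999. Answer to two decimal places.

M((Mg_0.68Fe_0.32)CaSi_2O_6) = 226.640 g/mol; M(MgO) = 40.304 g/mol.
Moles MgO per formula unit = 0.68 Mg ÷ 1 = 0.6800.
MgO fraction = (0.6800 × 40.304) / 226.640 = 27.407/226.640 = 0.1209.

12.09 wt%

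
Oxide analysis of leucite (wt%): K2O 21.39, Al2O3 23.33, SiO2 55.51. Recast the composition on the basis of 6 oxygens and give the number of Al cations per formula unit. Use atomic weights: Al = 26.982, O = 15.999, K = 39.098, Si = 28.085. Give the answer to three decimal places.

0.994 Al apfu

21.39 wt% K2O ÷ 94.195 g/mol = 0.22708 mol, giving 0.45416 K and 0.22708 O.
23.33 wt% Al2O3 ÷ 101.961 g/mol = 0.22881 mol, giving 0.45762 Al and 0.68643 O.
55.51 wt% SiO2 ÷ 60.083 g/mol = 0.92389 mol, giving 0.92389 Si and 1.84778 O.
Oxygen sums to 2.76129; scaling by 6/2.76129 = 2.17290 puts the formula on 6 O.
Al: 0.45762 × 2.17290 = 0.994 atoms per formula unit.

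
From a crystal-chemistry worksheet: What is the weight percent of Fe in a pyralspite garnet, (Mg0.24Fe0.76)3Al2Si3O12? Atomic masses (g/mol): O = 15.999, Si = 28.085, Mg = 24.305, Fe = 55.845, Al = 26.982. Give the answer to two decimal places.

26.80 mass %

Molar mass of (Mg0.24Fe0.76)3Al2Si3O12: 0.72*24.305 + 2.28*55.845 + 2*26.982 + 3*28.085 + 12*15.999 = 475.033 g/mol.
Mass of Fe per formula unit: 2.28 × 55.845 = 127.327 g.
Weight fraction Fe = 127.327 / 475.033 = 0.2680.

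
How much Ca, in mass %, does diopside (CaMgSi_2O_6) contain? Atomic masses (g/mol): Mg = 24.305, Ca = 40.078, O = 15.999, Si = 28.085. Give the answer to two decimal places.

M(CaMgSi_2O_6) = 216.547 g/mol.
Ca contributes 1 × 40.078 = 40.078 g per mole.
40.078/216.547 = 0.1851 → 18.51%.

18.51 mass %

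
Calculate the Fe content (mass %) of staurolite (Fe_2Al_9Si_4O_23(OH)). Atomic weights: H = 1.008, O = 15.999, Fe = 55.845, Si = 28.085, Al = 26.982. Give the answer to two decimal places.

M(Fe_2Al_9Si_4O_23(OH)) = 851.852 g/mol.
Fe contributes 2 × 55.845 = 111.690 g per mole.
111.690/851.852 = 0.1311 → 13.11%.

13.11 mass %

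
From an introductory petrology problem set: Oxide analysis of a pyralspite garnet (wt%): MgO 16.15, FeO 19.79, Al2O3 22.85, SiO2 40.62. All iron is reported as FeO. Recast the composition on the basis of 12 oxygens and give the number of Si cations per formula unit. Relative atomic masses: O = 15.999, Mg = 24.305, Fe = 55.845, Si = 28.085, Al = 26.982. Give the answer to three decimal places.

MgO (M=40.304): mol = 0.40070; Mg = 0.40070, O = 0.40070.
FeO (M=71.844): mol = 0.27546; Fe = 0.27546, O = 0.27546.
Al2O3 (M=101.961): mol = 0.22411; Al = 0.44822, O = 0.67233.
SiO2 (M=60.083): mol = 0.67606; Si = 0.67606, O = 1.35212.
ΣO = 2.70061; factor = 12/ΣO = 4.44344.
Si apfu = 0.67606 × 4.44344 = 3.004.

3.004 Si apfu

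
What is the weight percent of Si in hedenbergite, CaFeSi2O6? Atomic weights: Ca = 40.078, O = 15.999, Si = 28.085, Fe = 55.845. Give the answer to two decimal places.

22.64 wt%

M(CaFeSi2O6) = 248.087 g/mol.
Si contributes 2 × 28.085 = 56.170 g per mole.
56.170/248.087 = 0.2264 → 22.64%.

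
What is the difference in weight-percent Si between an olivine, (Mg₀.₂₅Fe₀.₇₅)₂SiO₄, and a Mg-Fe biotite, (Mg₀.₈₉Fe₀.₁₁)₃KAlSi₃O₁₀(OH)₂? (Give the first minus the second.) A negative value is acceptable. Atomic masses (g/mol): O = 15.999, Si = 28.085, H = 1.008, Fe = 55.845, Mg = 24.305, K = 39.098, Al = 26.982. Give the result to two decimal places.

Si in (Mg₀.₂₅Fe₀.₇₅)₂SiO₄: molar mass 188.001 g/mol; 1×28.085 = 28.085 g → 14.94 wt%.
Si in (Mg₀.₈₉Fe₀.₁₁)₃KAlSi₃O₁₀(OH)₂: molar mass 427.662 g/mol; 3×28.085 = 84.255 g → 19.70 wt%.
Difference = 14.94 − 19.70 = -4.76 percentage points.

-4.76 percentage points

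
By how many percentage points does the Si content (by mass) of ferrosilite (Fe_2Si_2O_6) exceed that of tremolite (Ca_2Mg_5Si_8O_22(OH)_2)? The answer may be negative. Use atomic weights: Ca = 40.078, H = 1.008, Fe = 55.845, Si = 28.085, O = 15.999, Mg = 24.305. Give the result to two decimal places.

-6.37 percentage points

M(Fe_2Si_2O_6) = 263.854 g/mol, so wt% Si = 56.170/263.854 × 100 = 21.29%.
M(Ca_2Mg_5Si_8O_22(OH)_2) = 812.353 g/mol, so wt% Si = 224.680/812.353 × 100 = 27.66%.
21.29 − 27.66 = -6.37 pp.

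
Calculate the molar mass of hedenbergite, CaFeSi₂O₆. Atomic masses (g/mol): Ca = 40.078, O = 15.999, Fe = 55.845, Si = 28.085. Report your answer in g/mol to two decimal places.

248.09 g/mol

M = 1(40.078) + 1(55.845) + 2(28.085) + 6(15.999)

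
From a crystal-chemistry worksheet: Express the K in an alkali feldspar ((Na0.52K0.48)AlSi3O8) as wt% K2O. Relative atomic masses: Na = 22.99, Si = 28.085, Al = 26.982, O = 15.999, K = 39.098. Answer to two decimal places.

8.37 wt%

M((Na0.52K0.48)AlSi3O8) = 269.951 g/mol; M(K2O) = 94.195 g/mol.
Moles K2O per formula unit = 0.48 K ÷ 2 = 0.2400.
K2O fraction = (0.2400 × 94.195) / 269.951 = 22.607/269.951 = 0.0837.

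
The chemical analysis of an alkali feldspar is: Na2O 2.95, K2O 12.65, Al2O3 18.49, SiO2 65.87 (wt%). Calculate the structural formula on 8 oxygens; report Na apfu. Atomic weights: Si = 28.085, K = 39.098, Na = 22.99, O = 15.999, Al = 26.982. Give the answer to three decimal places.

0.261 Na apfu

2.95 wt% Na2O ÷ 61.979 g/mol = 0.04760 mol, giving 0.09520 Na and 0.04760 O.
12.65 wt% K2O ÷ 94.195 g/mol = 0.13430 mol, giving 0.26860 K and 0.13430 O.
18.49 wt% Al2O3 ÷ 101.961 g/mol = 0.18134 mol, giving 0.36268 Al and 0.54402 O.
65.87 wt% SiO2 ÷ 60.083 g/mol = 1.09632 mol, giving 1.09632 Si and 2.19264 O.
Oxygen sums to 2.91856; scaling by 8/2.91856 = 2.74108 puts the formula on 8 O.
Na: 0.09520 × 2.74108 = 0.261 atoms per formula unit.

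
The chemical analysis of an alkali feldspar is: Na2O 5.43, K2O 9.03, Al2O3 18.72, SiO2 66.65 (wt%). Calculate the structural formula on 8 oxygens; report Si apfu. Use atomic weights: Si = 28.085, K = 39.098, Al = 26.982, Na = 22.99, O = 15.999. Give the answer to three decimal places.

3.005 Si apfu

Na2O: 5.43/61.979 = 0.08761 mol → 0.17522 mol Na, 0.08761 mol O.
K2O: 9.03/94.195 = 0.09586 mol → 0.19172 mol K, 0.09586 mol O.
Al2O3: 18.72/101.961 = 0.18360 mol → 0.36720 mol Al, 0.55080 mol O.
SiO2: 66.65/60.083 = 1.10930 mol → 1.10930 mol Si, 2.21860 mol O.
Total oxygen = 2.95287 mol. Normalization factor = 8/2.95287 = 2.70923.
Si per 8 O = 1.10930 × 2.70923 = 3.005.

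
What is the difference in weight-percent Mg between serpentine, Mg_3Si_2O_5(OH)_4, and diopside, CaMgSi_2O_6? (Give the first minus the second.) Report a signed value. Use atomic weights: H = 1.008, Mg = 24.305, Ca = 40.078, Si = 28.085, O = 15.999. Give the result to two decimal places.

Mg in Mg_3Si_2O_5(OH)_4: molar mass 277.108 g/mol; 3×24.305 = 72.915 g → 26.31 wt%.
Mg in CaMgSi_2O_6: molar mass 216.547 g/mol; 1×24.305 = 24.305 g → 11.22 wt%.
Difference = 26.31 − 11.22 = 15.09 percentage points.

15.09 percentage points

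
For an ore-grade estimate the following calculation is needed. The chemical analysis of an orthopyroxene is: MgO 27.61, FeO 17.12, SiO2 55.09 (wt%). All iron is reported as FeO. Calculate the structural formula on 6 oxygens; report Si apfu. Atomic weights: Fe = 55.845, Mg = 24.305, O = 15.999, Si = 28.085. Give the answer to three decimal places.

MgO (M=40.304): mol = 0.68504; Mg = 0.68504, O = 0.68504.
FeO (M=71.844): mol = 0.23829; Fe = 0.23829, O = 0.23829.
SiO2 (M=60.083): mol = 0.91690; Si = 0.91690, O = 1.83380.
ΣO = 2.75713; factor = 6/ΣO = 2.17618.
Si apfu = 0.91690 × 2.17618 = 1.995.

1.995 Si apfu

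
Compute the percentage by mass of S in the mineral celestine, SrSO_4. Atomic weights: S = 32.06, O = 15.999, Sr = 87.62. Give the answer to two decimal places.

M(SrSO_4) = 183.676 g/mol.
S contributes 1 × 32.06 = 32.060 g per mole.
32.060/183.676 = 0.1745 → 17.45%.

17.45 wt%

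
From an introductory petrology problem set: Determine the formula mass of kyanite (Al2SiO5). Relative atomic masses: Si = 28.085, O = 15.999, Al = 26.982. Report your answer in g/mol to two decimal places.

Al: 2 × 26.982 = 53.9640
Si: 1 × 28.085 = 28.0850
O: 5 × 15.999 = 79.9950
Summing the contributions gives the formula mass.

162.04 g/mol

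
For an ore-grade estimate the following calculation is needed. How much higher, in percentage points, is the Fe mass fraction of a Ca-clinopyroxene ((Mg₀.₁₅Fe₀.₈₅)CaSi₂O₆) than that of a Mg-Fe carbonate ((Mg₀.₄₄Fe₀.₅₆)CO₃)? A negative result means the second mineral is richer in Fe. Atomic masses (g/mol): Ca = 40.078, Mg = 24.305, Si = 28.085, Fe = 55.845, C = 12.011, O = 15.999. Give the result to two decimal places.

-11.16 percentage points

M((Mg₀.₁₅Fe₀.₈₅)CaSi₂O₆) = 243.356 g/mol, so wt% Fe = 47.468/243.356 × 100 = 19.51%.
M((Mg₀.₄₄Fe₀.₅₆)CO₃) = 101.975 g/mol, so wt% Fe = 31.273/101.975 × 100 = 30.67%.
19.51 − 30.67 = -11.16 pp.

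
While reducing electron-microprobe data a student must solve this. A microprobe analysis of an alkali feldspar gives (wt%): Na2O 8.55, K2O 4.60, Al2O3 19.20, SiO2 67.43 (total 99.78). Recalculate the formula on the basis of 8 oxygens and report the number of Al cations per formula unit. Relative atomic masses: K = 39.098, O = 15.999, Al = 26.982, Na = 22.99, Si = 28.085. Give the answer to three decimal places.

Na2O (M=61.979): mol = 0.13795; Na = 0.27590, O = 0.13795.
K2O (M=94.195): mol = 0.04883; K = 0.09766, O = 0.04883.
Al2O3 (M=101.961): mol = 0.18831; Al = 0.37662, O = 0.56493.
SiO2 (M=60.083): mol = 1.12228; Si = 1.12228, O = 2.24456.
ΣO = 2.99627; factor = 8/ΣO = 2.66999.
Al apfu = 0.37662 × 2.66999 = 1.006.

1.006 Al apfu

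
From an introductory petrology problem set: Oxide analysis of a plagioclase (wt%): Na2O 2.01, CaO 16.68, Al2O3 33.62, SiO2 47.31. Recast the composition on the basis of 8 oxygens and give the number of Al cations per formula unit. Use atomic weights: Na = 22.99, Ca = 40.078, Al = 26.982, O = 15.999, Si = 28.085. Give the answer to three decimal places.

1.823 Al apfu

Na2O (M=61.979): mol = 0.03243; Na = 0.06486, O = 0.03243.
CaO (M=56.077): mol = 0.29745; Ca = 0.29745, O = 0.29745.
Al2O3 (M=101.961): mol = 0.32973; Al = 0.65946, O = 0.98919.
SiO2 (M=60.083): mol = 0.78741; Si = 0.78741, O = 1.57482.
ΣO = 2.89389; factor = 8/ΣO = 2.76445.
Al apfu = 0.65946 × 2.76445 = 1.823.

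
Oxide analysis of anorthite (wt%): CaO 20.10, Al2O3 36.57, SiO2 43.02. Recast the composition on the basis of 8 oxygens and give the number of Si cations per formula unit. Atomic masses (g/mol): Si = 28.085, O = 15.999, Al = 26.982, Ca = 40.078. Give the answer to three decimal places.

CaO (M=56.077): mol = 0.35844; Ca = 0.35844, O = 0.35844.
Al2O3 (M=101.961): mol = 0.35867; Al = 0.71734, O = 1.07601.
SiO2 (M=60.083): mol = 0.71601; Si = 0.71601, O = 1.43202.
ΣO = 2.86647; factor = 8/ΣO = 2.79089.
Si apfu = 0.71601 × 2.79089 = 1.998.

1.998 Si apfu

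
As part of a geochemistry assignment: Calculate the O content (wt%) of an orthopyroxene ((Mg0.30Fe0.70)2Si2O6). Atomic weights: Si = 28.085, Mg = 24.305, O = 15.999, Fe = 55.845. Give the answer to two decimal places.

Molar mass of (Mg0.30Fe0.70)2Si2O6: 0.60*24.305 + 1.40*55.845 + 2*28.085 + 6*15.999 = 244.930 g/mol.
Mass of O per formula unit: 6 × 15.999 = 95.994 g.
Weight fraction O = 95.994 / 244.930 = 0.3919.

39.19 wt%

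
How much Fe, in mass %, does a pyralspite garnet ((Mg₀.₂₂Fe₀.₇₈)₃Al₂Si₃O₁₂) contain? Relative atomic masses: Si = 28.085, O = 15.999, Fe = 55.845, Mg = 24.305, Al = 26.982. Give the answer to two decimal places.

27.40 mass %

M((Mg₀.₂₂Fe₀.₇₈)₃Al₂Si₃O₁₂) = 476.926 g/mol.
Fe contributes 2.34 × 55.845 = 130.677 g per mole.
130.677/476.926 = 0.2740 → 27.40%.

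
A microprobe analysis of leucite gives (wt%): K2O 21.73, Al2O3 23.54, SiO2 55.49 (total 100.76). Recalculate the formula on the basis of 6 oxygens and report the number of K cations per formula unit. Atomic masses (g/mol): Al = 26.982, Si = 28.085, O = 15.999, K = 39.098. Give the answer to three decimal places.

K2O: 21.73/94.195 = 0.23069 mol → 0.46138 mol K, 0.23069 mol O.
Al2O3: 23.54/101.961 = 0.23087 mol → 0.46174 mol Al, 0.69261 mol O.
SiO2: 55.49/60.083 = 0.92356 mol → 0.92356 mol Si, 1.84712 mol O.
Total oxygen = 2.77042 mol. Normalization factor = 6/2.77042 = 2.16574.
K per 6 O = 0.46138 × 2.16574 = 0.999.

0.999 K apfu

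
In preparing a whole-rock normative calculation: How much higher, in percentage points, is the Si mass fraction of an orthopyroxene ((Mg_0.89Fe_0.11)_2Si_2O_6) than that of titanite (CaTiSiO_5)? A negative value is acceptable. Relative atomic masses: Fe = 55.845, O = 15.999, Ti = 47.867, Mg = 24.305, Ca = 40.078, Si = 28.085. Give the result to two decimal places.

First mineral: 56.170 g Si in 207.713 g formula = 27.04 wt% Si.
Second mineral: 28.085 g Si in 196.025 g formula = 14.33 wt% Si.
27.04% − 14.33% gives a difference of 12.71 percentage points.

12.71 percentage points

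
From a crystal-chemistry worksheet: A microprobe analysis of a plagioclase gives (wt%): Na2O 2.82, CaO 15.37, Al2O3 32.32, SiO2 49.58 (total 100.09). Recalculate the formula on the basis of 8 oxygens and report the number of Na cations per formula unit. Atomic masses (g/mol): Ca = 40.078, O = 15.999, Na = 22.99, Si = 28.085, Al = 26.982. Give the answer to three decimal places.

Na2O (M=61.979): mol = 0.04550; Na = 0.09100, O = 0.04550.
CaO (M=56.077): mol = 0.27409; Ca = 0.27409, O = 0.27409.
Al2O3 (M=101.961): mol = 0.31698; Al = 0.63396, O = 0.95094.
SiO2 (M=60.083): mol = 0.82519; Si = 0.82519, O = 1.65038.
ΣO = 2.92091; factor = 8/ΣO = 2.73887.
Na apfu = 0.09100 × 2.73887 = 0.249.

0.249 Na apfu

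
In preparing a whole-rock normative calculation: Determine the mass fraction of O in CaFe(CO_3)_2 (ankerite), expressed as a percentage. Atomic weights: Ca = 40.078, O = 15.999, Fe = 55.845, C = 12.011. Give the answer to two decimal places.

Formula mass = 1·40.078 + 1·55.845 + 2·12.011 + 6·15.999 = 215.939 g/mol, of which 95.994 g is O.
So O makes up 95.994/215.939 = 0.4445 of the mass, i.e. 44.45%.

44.45 weight percent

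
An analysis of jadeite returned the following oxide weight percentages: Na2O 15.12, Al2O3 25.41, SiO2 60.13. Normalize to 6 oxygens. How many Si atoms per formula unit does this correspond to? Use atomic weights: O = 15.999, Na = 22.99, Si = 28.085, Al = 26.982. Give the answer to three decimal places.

2.006 Si apfu

Na2O (M=61.979): mol = 0.24395; Na = 0.48790, O = 0.24395.
Al2O3 (M=101.961): mol = 0.24921; Al = 0.49842, O = 0.74763.
SiO2 (M=60.083): mol = 1.00078; Si = 1.00078, O = 2.00156.
ΣO = 2.99314; factor = 6/ΣO = 2.00458.
Si apfu = 1.00078 × 2.00458 = 2.006.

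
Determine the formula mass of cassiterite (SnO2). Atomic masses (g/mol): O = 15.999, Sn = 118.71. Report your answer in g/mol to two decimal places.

150.71 g/mol

Sn: 1 × 118.71 = 118.7100
O: 2 × 15.999 = 31.9980
Summing the contributions gives the formula mass.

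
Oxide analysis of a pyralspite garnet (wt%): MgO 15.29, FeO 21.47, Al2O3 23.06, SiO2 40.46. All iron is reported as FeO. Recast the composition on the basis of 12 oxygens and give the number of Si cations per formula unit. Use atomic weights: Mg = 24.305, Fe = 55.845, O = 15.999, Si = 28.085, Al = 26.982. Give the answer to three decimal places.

15.29 wt% MgO ÷ 40.304 g/mol = 0.37937 mol, giving 0.37937 Mg and 0.37937 O.
21.47 wt% FeO ÷ 71.844 g/mol = 0.29884 mol, giving 0.29884 Fe and 0.29884 O.
23.06 wt% Al2O3 ÷ 101.961 g/mol = 0.22616 mol, giving 0.45232 Al and 0.67848 O.
40.46 wt% SiO2 ÷ 60.083 g/mol = 0.67340 mol, giving 0.67340 Si and 1.34680 O.
Oxygen sums to 2.70349; scaling by 12/2.70349 = 4.43871 puts the formula on 12 O.
Si: 0.67340 × 4.43871 = 2.989 atoms per formula unit.

2.989 Si apfu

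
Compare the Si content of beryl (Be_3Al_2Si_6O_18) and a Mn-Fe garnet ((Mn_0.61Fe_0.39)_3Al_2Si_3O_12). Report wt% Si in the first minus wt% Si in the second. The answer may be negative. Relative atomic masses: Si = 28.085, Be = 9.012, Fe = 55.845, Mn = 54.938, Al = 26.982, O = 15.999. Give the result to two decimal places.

First mineral: 168.510 g Si in 537.492 g formula = 31.35 wt% Si.
Second mineral: 84.255 g Si in 496.082 g formula = 16.98 wt% Si.
31.35% − 16.98% gives a difference of 14.37 percentage points.

14.37 percentage points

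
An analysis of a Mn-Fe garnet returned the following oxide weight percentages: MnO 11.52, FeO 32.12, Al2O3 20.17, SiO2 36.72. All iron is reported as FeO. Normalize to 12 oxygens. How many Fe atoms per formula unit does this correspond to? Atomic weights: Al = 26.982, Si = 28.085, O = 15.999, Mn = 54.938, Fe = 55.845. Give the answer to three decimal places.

MnO: 11.52/70.937 = 0.16240 mol → 0.16240 mol Mn, 0.16240 mol O.
FeO: 32.12/71.844 = 0.44708 mol → 0.44708 mol Fe, 0.44708 mol O.
Al2O3: 20.17/101.961 = 0.19782 mol → 0.39564 mol Al, 0.59346 mol O.
SiO2: 36.72/60.083 = 0.61115 mol → 0.61115 mol Si, 1.22230 mol O.
Total oxygen = 2.42524 mol. Normalization factor = 12/2.42524 = 4.94796.
Fe per 12 O = 0.44708 × 4.94796 = 2.212.

2.212 Fe apfu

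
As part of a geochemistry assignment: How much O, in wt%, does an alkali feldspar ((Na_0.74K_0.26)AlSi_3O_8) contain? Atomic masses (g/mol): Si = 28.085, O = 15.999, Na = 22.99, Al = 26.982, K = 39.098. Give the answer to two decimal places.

Molar mass of (Na_0.74K_0.26)AlSi_3O_8: 0.74·22.99 + 0.26·39.098 + 1·26.982 + 3·28.085 + 8·15.999 = 266.407 g/mol.
Mass of O per formula unit: 8 × 15.999 = 127.992 g.
Weight fraction O = 127.992 / 266.407 = 0.4804.

48.04 wt%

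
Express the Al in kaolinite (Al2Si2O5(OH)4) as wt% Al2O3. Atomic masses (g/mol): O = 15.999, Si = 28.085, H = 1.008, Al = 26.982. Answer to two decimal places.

Formula mass = 258.157 g/mol.
2 Al → 1.0000 mol Al2O3 per formula unit; M(Al2O3) = 101.961, so Al2O3 mass = 101.961 g.
101.961/258.157 × 100 = 39.50 wt%.

39.50 wt%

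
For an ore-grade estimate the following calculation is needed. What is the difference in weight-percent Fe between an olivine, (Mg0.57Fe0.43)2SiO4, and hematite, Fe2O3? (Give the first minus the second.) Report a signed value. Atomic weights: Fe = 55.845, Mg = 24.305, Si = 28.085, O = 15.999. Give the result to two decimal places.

First mineral: 48.027 g Fe in 167.815 g formula = 28.62 wt% Fe.
Second mineral: 111.690 g Fe in 159.687 g formula = 69.94 wt% Fe.
28.62% − 69.94% gives a difference of -41.32 percentage points.

-41.32 percentage points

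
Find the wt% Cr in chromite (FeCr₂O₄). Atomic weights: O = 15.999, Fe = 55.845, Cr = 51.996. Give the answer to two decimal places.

Molar mass of FeCr₂O₄: 1·55.845 + 2·51.996 + 4·15.999 = 223.833 g/mol.
Mass of Cr per formula unit: 2 × 51.996 = 103.992 g.
Weight fraction Cr = 103.992 / 223.833 = 0.4646.

46.46 wt%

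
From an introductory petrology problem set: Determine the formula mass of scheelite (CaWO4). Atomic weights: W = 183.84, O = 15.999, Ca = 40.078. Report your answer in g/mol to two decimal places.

287.91 g/mol

Ca: 1 × 40.078 = 40.0780
W: 1 × 183.84 = 183.8400
O: 4 × 15.999 = 63.9960
Summing the contributions gives the formula mass.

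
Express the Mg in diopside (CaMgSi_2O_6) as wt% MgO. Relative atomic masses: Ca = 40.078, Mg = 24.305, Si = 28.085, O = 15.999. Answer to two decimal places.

Molar mass of CaMgSi_2O_6 = 1·40.078 + 1·24.305 + 2·28.085 + 6·15.999 = 216.547 g/mol.
Each formula unit contains 1 Mg, equivalent to 1/1 = 1.0000 mol MgO.
M(MgO) = 1×24.305 + 1×15.999 = 40.304 g/mol.
Mass of MgO per formula unit = 1.0000 × 40.304 = 40.304 g.
MgO wt% = 40.304 / 216.547 × 100 = 18.61%.

18.61 wt%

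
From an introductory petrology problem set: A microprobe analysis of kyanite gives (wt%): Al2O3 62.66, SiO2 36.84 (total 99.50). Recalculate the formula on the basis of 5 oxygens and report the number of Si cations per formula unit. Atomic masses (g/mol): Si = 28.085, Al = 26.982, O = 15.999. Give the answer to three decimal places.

62.66 wt% Al2O3 ÷ 101.961 g/mol = 0.61455 mol, giving 1.22910 Al and 1.84365 O.
36.84 wt% SiO2 ÷ 60.083 g/mol = 0.61315 mol, giving 0.61315 Si and 1.22630 O.
Oxygen sums to 3.06995; scaling by 5/3.06995 = 1.62869 puts the formula on 5 O.
Si: 0.61315 × 1.62869 = 0.999 atoms per formula unit.

0.999 Si apfu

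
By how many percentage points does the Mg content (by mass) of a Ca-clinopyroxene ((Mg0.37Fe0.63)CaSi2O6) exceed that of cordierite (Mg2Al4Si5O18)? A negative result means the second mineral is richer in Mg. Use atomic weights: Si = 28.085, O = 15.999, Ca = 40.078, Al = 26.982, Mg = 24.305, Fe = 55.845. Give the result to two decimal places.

First mineral: 8.993 g Mg in 236.417 g formula = 3.80 wt% Mg.
Second mineral: 48.610 g Mg in 584.945 g formula = 8.31 wt% Mg.
3.80% − 8.31% gives a difference of -4.51 percentage points.

-4.51 percentage points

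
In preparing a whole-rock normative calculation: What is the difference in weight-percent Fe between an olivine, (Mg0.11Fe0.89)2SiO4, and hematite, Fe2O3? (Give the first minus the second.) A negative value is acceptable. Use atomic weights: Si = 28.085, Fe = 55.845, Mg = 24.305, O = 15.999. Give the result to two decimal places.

-19.44 percentage points

Fe in (Mg0.11Fe0.89)2SiO4: molar mass 196.832 g/mol; 1.78×55.845 = 99.404 g → 50.50 wt%.
Fe in Fe2O3: molar mass 159.687 g/mol; 2×55.845 = 111.690 g → 69.94 wt%.
Difference = 50.50 − 69.94 = -19.44 percentage points.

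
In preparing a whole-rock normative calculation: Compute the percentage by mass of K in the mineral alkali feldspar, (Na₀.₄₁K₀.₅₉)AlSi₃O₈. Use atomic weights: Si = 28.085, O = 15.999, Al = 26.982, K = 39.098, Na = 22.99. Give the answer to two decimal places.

M((Na₀.₄₁K₀.₅₉)AlSi₃O₈) = 271.723 g/mol.
K contributes 0.59 × 39.098 = 23.068 g per mole.
23.068/271.723 = 0.0849 → 8.49%.

8.49 mass %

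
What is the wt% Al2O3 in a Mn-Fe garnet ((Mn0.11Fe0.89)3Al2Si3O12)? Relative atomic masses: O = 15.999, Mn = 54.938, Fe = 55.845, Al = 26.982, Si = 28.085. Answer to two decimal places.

20.50 wt%

Formula mass = 497.443 g/mol.
2 Al → 1.0000 mol Al2O3 per formula unit; M(Al2O3) = 101.961, so Al2O3 mass = 101.961 g.
101.961/497.443 × 100 = 20.50 wt%.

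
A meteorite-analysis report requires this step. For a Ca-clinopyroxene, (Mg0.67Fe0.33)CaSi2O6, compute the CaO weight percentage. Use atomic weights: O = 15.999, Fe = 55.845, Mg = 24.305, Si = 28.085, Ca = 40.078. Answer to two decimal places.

M((Mg0.67Fe0.33)CaSi2O6) = 226.955 g/mol; M(CaO) = 56.077 g/mol.
Moles CaO per formula unit = 1 Ca ÷ 1 = 1.0000.
CaO fraction = (1.0000 × 56.077) / 226.955 = 56.077/226.955 = 0.2471.

24.71 wt%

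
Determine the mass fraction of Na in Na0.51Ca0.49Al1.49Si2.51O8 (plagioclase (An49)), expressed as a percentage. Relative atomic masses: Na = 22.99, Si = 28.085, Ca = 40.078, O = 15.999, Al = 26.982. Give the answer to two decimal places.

M(Na0.51Ca0.49Al1.49Si2.51O8) = 270.052 g/mol.
Na contributes 0.51 × 22.99 = 11.725 g per mole.
11.725/270.052 = 0.0434 → 4.34%.

4.34 weight percent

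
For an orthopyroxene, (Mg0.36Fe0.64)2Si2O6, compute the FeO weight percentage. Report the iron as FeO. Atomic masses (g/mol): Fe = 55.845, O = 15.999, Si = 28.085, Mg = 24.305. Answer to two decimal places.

38.13 wt%

Molar mass of (Mg0.36Fe0.64)2Si2O6 = 0.72·24.305 + 1.28·55.845 + 2·28.085 + 6·15.999 = 241.145 g/mol.
Each formula unit contains 1.28 Fe, equivalent to 1.28/1 = 1.2800 mol FeO.
M(FeO) = 1×55.845 + 1×15.999 = 71.844 g/mol.
Mass of FeO per formula unit = 1.2800 × 71.844 = 91.960 g.
FeO wt% = 91.960 / 241.145 × 100 = 38.13%.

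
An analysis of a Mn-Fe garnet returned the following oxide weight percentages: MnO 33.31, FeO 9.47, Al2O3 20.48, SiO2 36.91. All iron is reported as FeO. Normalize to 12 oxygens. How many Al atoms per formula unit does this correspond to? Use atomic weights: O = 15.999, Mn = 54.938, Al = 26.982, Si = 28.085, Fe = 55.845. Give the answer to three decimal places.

1.982 Al apfu

MnO: 33.31/70.937 = 0.46957 mol → 0.46957 mol Mn, 0.46957 mol O.
FeO: 9.47/71.844 = 0.13181 mol → 0.13181 mol Fe, 0.13181 mol O.
Al2O3: 20.48/101.961 = 0.20086 mol → 0.40172 mol Al, 0.60258 mol O.
SiO2: 36.91/60.083 = 0.61432 mol → 0.61432 mol Si, 1.22864 mol O.
Total oxygen = 2.43260 mol. Normalization factor = 12/2.43260 = 4.93299.
Al per 12 O = 0.40172 × 4.93299 = 1.982.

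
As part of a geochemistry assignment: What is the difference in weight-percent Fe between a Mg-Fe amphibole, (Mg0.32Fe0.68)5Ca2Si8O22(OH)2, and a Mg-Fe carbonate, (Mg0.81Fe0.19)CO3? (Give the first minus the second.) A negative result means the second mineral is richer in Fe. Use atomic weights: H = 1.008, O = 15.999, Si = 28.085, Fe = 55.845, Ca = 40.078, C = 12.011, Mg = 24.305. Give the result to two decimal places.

8.90 percentage points

First mineral: 189.873 g Fe in 919.589 g formula = 20.65 wt% Fe.
Second mineral: 10.611 g Fe in 90.306 g formula = 11.75 wt% Fe.
20.65% − 11.75% gives a difference of 8.90 percentage points.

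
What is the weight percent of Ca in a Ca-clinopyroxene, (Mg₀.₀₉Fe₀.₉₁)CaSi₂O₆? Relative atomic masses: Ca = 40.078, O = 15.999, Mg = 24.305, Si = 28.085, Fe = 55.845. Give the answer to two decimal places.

16.34 mass %

M((Mg₀.₀₉Fe₀.₉₁)CaSi₂O₆) = 245.248 g/mol.
Ca contributes 1 × 40.078 = 40.078 g per mole.
40.078/245.248 = 0.1634 → 16.34%.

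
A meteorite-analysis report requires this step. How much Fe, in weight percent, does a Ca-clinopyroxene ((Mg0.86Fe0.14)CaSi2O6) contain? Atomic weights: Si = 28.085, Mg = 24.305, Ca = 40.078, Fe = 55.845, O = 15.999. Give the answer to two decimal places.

Molar mass of (Mg0.86Fe0.14)CaSi2O6: 0.86·24.305 + 0.14·55.845 + 1·40.078 + 2·28.085 + 6·15.999 = 220.963 g/mol.
Mass of Fe per formula unit: 0.14 × 55.845 = 7.818 g.
Weight fraction Fe = 7.818 / 220.963 = 0.0354.

3.54 weight percent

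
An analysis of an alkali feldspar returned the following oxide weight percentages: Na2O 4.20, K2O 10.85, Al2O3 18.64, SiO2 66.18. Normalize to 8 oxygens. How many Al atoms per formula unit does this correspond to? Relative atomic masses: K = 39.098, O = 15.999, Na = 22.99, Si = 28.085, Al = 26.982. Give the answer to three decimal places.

Na2O (M=61.979): mol = 0.06776; Na = 0.13552, O = 0.06776.
K2O (M=94.195): mol = 0.11519; K = 0.23038, O = 0.11519.
Al2O3 (M=101.961): mol = 0.18281; Al = 0.36562, O = 0.54843.
SiO2 (M=60.083): mol = 1.10148; Si = 1.10148, O = 2.20296.
ΣO = 2.93434; factor = 8/ΣO = 2.72634.
Al apfu = 0.36562 × 2.72634 = 0.997.

0.997 Al apfu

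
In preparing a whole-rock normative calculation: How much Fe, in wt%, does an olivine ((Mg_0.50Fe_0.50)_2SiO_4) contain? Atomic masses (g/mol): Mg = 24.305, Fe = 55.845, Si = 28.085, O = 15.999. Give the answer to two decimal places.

M((Mg_0.50Fe_0.50)_2SiO_4) = 172.231 g/mol.
Fe contributes 1 × 55.845 = 55.845 g per mole.
55.845/172.231 = 0.3242 → 32.42%.

32.42 wt%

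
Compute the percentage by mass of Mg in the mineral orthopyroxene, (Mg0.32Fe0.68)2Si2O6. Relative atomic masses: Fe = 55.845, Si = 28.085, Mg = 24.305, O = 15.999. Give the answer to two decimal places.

Molar mass of (Mg0.32Fe0.68)2Si2O6: 0.64*24.305 + 1.36*55.845 + 2*28.085 + 6*15.999 = 243.668 g/mol.
Mass of Mg per formula unit: 0.64 × 24.305 = 15.555 g.
Weight fraction Mg = 15.555 / 243.668 = 0.0638.

6.38 mass %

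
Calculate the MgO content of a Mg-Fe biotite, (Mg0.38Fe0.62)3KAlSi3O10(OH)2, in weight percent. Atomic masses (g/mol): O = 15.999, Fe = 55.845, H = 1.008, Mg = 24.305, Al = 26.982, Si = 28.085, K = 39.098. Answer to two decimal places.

M((Mg0.38Fe0.62)3KAlSi3O10(OH)2) = 475.918 g/mol; M(MgO) = 40.304 g/mol.
Moles MgO per formula unit = 1.14 Mg ÷ 1 = 1.1400.
MgO fraction = (1.1400 × 40.304) / 475.918 = 45.947/475.918 = 0.0965.

9.65 wt%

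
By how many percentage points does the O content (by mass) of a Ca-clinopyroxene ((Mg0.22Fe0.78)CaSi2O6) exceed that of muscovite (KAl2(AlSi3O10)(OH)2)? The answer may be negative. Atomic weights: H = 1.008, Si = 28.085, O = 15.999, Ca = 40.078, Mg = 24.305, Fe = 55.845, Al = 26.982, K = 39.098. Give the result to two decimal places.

-8.39 percentage points

M((Mg0.22Fe0.78)CaSi2O6) = 241.148 g/mol, so wt% O = 95.994/241.148 × 100 = 39.81%.
M(KAl2(AlSi3O10)(OH)2) = 398.303 g/mol, so wt% O = 191.988/398.303 × 100 = 48.20%.
39.81 − 48.20 = -8.39 pp.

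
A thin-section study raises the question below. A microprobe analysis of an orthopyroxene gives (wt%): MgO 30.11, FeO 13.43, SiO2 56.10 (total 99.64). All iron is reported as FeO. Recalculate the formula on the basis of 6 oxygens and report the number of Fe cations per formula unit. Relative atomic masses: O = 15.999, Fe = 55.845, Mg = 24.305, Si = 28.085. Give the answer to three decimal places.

MgO: 30.11/40.304 = 0.74707 mol → 0.74707 mol Mg, 0.74707 mol O.
FeO: 13.43/71.844 = 0.18693 mol → 0.18693 mol Fe, 0.18693 mol O.
SiO2: 56.10/60.083 = 0.93371 mol → 0.93371 mol Si, 1.86742 mol O.
Total oxygen = 2.80142 mol. Normalization factor = 6/2.80142 = 2.14177.
Fe per 6 O = 0.18693 × 2.14177 = 0.400.

0.400 Fe apfu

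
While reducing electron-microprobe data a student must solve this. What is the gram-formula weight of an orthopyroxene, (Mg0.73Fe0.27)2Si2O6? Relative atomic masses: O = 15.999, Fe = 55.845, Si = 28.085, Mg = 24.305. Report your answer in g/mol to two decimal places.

217.81 g/mol

M = 1.46·24.305 + 0.54·55.845 + 2·28.085 + 6·15.999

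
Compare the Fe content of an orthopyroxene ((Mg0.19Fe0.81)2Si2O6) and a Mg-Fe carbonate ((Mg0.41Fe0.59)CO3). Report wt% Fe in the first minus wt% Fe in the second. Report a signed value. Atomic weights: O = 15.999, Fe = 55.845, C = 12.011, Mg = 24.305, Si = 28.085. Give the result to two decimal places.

3.91 percentage points

M((Mg0.19Fe0.81)2Si2O6) = 251.869 g/mol, so wt% Fe = 90.469/251.869 × 100 = 35.92%.
M((Mg0.41Fe0.59)CO3) = 102.922 g/mol, so wt% Fe = 32.949/102.922 × 100 = 32.01%.
35.92 − 32.01 = 3.91 pp.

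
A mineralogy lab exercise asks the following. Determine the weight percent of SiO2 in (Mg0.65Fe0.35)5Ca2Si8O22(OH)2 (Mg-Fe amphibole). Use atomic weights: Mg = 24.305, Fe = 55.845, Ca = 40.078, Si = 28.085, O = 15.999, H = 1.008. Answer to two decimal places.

55.40 wt%

Formula mass = 867.548 g/mol.
8 Si → 8.0000 mol SiO2 per formula unit; M(SiO2) = 60.083, so SiO2 mass = 480.664 g.
480.664/867.548 × 100 = 55.40 wt%.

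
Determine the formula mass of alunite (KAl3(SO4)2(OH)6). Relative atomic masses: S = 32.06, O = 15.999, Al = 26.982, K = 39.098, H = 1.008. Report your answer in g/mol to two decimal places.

M = 1(39.098) + 3(26.982) + 2(32.06) + 14(15.999) + 6(1.008)

414.20 g/mol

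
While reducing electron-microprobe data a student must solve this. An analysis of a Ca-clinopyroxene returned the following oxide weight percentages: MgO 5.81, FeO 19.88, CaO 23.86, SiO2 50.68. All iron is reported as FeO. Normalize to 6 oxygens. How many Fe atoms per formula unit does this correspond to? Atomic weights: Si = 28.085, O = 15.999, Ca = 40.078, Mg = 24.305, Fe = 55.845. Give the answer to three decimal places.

5.81 wt% MgO ÷ 40.304 g/mol = 0.14415 mol, giving 0.14415 Mg and 0.14415 O.
19.88 wt% FeO ÷ 71.844 g/mol = 0.27671 mol, giving 0.27671 Fe and 0.27671 O.
23.86 wt% CaO ÷ 56.077 g/mol = 0.42549 mol, giving 0.42549 Ca and 0.42549 O.
50.68 wt% SiO2 ÷ 60.083 g/mol = 0.84350 mol, giving 0.84350 Si and 1.68700 O.
Oxygen sums to 2.53335; scaling by 6/2.53335 = 2.36841 puts the formula on 6 O.
Fe: 0.27671 × 2.36841 = 0.655 atoms per formula unit.

0.655 Fe apfu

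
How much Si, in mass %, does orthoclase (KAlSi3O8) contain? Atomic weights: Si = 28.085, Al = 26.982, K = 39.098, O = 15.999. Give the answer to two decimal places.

30.27 mass %

Formula mass = 1·39.098 + 1·26.982 + 3·28.085 + 8·15.999 = 278.327 g/mol, of which 84.255 g is Si.
So Si makes up 84.255/278.327 = 0.3027 of the mass, i.e. 30.27%.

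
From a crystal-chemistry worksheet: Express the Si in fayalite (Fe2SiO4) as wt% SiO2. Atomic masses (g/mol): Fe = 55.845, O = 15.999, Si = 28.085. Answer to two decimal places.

29.49 wt%

M(Fe2SiO4) = 203.771 g/mol; M(SiO2) = 60.083 g/mol.
Moles SiO2 per formula unit = 1 Si ÷ 1 = 1.0000.
SiO2 fraction = (1.0000 × 60.083) / 203.771 = 60.083/203.771 = 0.2949.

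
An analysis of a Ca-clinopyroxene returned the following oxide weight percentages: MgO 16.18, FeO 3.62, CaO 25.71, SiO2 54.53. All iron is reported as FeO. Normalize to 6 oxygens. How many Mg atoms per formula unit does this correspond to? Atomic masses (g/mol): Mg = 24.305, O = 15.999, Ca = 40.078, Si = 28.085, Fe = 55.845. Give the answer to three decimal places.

0.884 Mg apfu

MgO: 16.18/40.304 = 0.40145 mol → 0.40145 mol Mg, 0.40145 mol O.
FeO: 3.62/71.844 = 0.05039 mol → 0.05039 mol Fe, 0.05039 mol O.
CaO: 25.71/56.077 = 0.45848 mol → 0.45848 mol Ca, 0.45848 mol O.
SiO2: 54.53/60.083 = 0.90758 mol → 0.90758 mol Si, 1.81516 mol O.
Total oxygen = 2.72548 mol. Normalization factor = 6/2.72548 = 2.20145.
Mg per 6 O = 0.40145 × 2.20145 = 0.884.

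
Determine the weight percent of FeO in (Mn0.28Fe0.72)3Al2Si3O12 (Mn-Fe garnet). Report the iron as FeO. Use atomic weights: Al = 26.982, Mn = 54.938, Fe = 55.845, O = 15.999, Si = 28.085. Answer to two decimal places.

Molar mass of (Mn0.28Fe0.72)3Al2Si3O12 = 0.84×54.938 + 2.16×55.845 + 2×26.982 + 3×28.085 + 12×15.999 = 496.980 g/mol.
Each formula unit contains 2.16 Fe, equivalent to 2.16/1 = 2.1600 mol FeO.
M(FeO) = 1×55.845 + 1×15.999 = 71.844 g/mol.
Mass of FeO per formula unit = 2.1600 × 71.844 = 155.183 g.
FeO wt% = 155.183 / 496.980 × 100 = 31.23%.

31.23 wt%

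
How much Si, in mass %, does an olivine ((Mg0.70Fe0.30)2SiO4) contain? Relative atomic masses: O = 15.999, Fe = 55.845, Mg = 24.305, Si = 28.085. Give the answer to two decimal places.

Formula mass = 1.40×24.305 + 0.60×55.845 + 1×28.085 + 4×15.999 = 159.615 g/mol, of which 28.085 g is Si.
So Si makes up 28.085/159.615 = 0.1760 of the mass, i.e. 17.60%.

17.60 mass %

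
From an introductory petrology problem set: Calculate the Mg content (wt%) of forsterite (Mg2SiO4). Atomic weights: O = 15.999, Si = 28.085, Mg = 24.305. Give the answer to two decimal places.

34.55 wt%

Molar mass of Mg2SiO4: 2*24.305 + 1*28.085 + 4*15.999 = 140.691 g/mol.
Mass of Mg per formula unit: 2 × 24.305 = 48.610 g.
Weight fraction Mg = 48.610 / 140.691 = 0.3455.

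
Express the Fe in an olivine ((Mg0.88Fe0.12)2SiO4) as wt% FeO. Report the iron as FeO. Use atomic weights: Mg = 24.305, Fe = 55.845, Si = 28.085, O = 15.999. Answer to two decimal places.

Molar mass of (Mg0.88Fe0.12)2SiO4 = 1.76*24.305 + 0.24*55.845 + 1*28.085 + 4*15.999 = 148.261 g/mol.
Each formula unit contains 0.24 Fe, equivalent to 0.24/1 = 0.2400 mol FeO.
M(FeO) = 1×55.845 + 1×15.999 = 71.844 g/mol.
Mass of FeO per formula unit = 0.2400 × 71.844 = 17.243 g.
FeO wt% = 17.243 / 148.261 × 100 = 11.63%.

11.63 wt%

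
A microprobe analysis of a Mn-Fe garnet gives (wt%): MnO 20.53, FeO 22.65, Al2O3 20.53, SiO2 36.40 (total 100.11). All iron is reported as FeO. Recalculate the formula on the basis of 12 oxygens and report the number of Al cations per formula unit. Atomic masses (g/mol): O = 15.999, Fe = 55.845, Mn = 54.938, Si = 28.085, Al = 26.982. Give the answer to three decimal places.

1.997 Al apfu

MnO (M=70.937): mol = 0.28941; Mn = 0.28941, O = 0.28941.
FeO (M=71.844): mol = 0.31527; Fe = 0.31527, O = 0.31527.
Al2O3 (M=101.961): mol = 0.20135; Al = 0.40270, O = 0.60405.
SiO2 (M=60.083): mol = 0.60583; Si = 0.60583, O = 1.21166.
ΣO = 2.42039; factor = 12/ΣO = 4.95788.
Al apfu = 0.40270 × 4.95788 = 1.997.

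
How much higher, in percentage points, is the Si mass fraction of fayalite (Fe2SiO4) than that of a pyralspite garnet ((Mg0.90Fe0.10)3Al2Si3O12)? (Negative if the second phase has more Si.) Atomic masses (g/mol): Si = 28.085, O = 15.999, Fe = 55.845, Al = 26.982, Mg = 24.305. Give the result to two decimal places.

-6.64 percentage points

M(Fe2SiO4) = 203.771 g/mol, so wt% Si = 28.085/203.771 × 100 = 13.78%.
M((Mg0.90Fe0.10)3Al2Si3O12) = 412.584 g/mol, so wt% Si = 84.255/412.584 × 100 = 20.42%.
13.78 − 20.42 = -6.64 pp.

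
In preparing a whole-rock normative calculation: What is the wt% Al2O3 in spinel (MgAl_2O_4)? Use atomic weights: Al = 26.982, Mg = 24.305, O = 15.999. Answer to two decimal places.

Molar mass of MgAl_2O_4 = 1*24.305 + 2*26.982 + 4*15.999 = 142.265 g/mol.
Each formula unit contains 2 Al, equivalent to 2/2 = 1.0000 mol Al2O3.
M(Al2O3) = 2×26.982 + 3×15.999 = 101.961 g/mol.
Mass of Al2O3 per formula unit = 1.0000 × 101.961 = 101.961 g.
Al2O3 wt% = 101.961 / 142.265 × 100 = 71.67%.

71.67 wt%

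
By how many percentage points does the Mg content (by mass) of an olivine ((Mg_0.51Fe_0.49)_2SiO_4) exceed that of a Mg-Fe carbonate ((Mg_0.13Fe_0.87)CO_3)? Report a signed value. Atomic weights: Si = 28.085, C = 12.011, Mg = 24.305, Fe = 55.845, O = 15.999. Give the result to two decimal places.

M((Mg_0.51Fe_0.49)_2SiO_4) = 171.600 g/mol, so wt% Mg = 24.791/171.600 × 100 = 14.45%.
M((Mg_0.13Fe_0.87)CO_3) = 111.753 g/mol, so wt% Mg = 3.160/111.753 × 100 = 2.83%.
14.45 − 2.83 = 11.62 pp.

11.62 percentage points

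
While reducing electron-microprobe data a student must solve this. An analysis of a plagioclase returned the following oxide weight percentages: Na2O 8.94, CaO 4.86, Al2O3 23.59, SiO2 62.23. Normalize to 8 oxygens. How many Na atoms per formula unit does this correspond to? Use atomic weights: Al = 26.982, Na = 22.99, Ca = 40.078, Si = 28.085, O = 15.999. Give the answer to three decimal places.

Na2O: 8.94/61.979 = 0.14424 mol → 0.28848 mol Na, 0.14424 mol O.
CaO: 4.86/56.077 = 0.08667 mol → 0.08667 mol Ca, 0.08667 mol O.
Al2O3: 23.59/101.961 = 0.23136 mol → 0.46272 mol Al, 0.69408 mol O.
SiO2: 62.23/60.083 = 1.03573 mol → 1.03573 mol Si, 2.07146 mol O.
Total oxygen = 2.99645 mol. Normalization factor = 8/2.99645 = 2.66983.
Na per 8 O = 0.28848 × 2.66983 = 0.770.

0.770 Na apfu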